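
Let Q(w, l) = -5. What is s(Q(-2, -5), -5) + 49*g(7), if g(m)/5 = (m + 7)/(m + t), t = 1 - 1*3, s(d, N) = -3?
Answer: 683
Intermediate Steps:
t = -2 (t = 1 - 3 = -2)
g(m) = 5*(7 + m)/(-2 + m) (g(m) = 5*((m + 7)/(m - 2)) = 5*((7 + m)/(-2 + m)) = 5*(7 + m)/(-2 + m))
s(Q(-2, -5), -5) + 49*g(7) = -3 + 49*(5*(7 + 7)/(-2 + 7)) = -3 + 49*(5*14/5) = -3 + 49*(5*(⅕)*14) = -3 + 49*14 = -3 + 686 = 683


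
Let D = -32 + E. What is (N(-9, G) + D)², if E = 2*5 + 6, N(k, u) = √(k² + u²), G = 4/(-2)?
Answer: (-16 + √85)² ≈ 45.975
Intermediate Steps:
G = -2 (G = 4*(-½) = -2)
E = 16 (E = 10 + 6 = 16)
D = -16 (D = -32 + 16 = -16)
(N(-9, G) + D)² = (√((-9)² + (-2)²) - 16)² = (√(81 + 4) - 16)² = (√85 - 16)² = (-16 + √85)²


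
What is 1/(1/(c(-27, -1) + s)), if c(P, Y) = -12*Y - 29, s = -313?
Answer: -330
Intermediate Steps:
c(P, Y) = -29 - 12*Y
1/(1/(c(-27, -1) + s)) = 1/(1/((-29 - 12*(-1)) - 313)) = 1/(1/((-29 + 12) - 313)) = 1/(1/(-17 - 313)) = 1/(1/(-330)) = 1/(-1/330) = -330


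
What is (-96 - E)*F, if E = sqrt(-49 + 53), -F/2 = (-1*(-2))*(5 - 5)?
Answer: 0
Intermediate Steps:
F = 0 (F = -2*(-1*(-2))*(5 - 5) = -4*0 = -2*0 = 0)
E = 2 (E = sqrt(4) = 2)
(-96 - E)*F = (-96 - 1*2)*0 = (-96 - 2)*0 = -98*0 = 0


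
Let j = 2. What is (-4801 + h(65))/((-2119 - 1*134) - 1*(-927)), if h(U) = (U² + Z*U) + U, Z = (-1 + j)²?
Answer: 223/663 ≈ 0.33635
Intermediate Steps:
Z = 1 (Z = (-1 + 2)² = 1² = 1)
h(U) = U² + 2*U (h(U) = (U² + 1*U) + U = (U² + U) + U = (U + U²) + U = U² + 2*U)
(-4801 + h(65))/((-2119 - 1*134) - 1*(-927)) = (-4801 + 65*(2 + 65))/((-2119 - 1*134) - 1*(-927)) = (-4801 + 65*67)/((-2119 - 134) + 927) = (-4801 + 4355)/(-2253 + 927) = -446/(-1326) = -446*(-1/1326) = 223/663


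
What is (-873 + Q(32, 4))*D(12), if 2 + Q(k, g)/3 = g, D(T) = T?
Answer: -10404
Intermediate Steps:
Q(k, g) = -6 + 3*g
(-873 + Q(32, 4))*D(12) = (-873 + (-6 + 3*4))*12 = (-873 + (-6 + 12))*12 = (-873 + 6)*12 = -867*12 = -10404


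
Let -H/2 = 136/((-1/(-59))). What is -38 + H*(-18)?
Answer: 288826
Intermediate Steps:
H = -16048 (H = -272/((-1/(-59))) = -272/((-1*(-1/59))) = -272/1/59 = -272*59 = -2*8024 = -16048)
-38 + H*(-18) = -38 - 16048*(-18) = -38 + 288864 = 288826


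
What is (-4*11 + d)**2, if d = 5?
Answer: 1521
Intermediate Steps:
(-4*11 + d)**2 = (-4*11 + 5)**2 = (-44 + 5)**2 = (-39)**2 = 1521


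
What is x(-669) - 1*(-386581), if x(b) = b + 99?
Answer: 386011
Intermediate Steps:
x(b) = 99 + b
x(-669) - 1*(-386581) = (99 - 669) - 1*(-386581) = -570 + 386581 = 386011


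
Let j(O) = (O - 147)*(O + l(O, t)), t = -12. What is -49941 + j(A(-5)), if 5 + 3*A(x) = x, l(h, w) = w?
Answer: -428723/9 ≈ -47636.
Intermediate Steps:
A(x) = -5/3 + x/3
j(O) = (-147 + O)*(-12 + O) (j(O) = (O - 147)*(O - 12) = (-147 + O)*(-12 + O))
-49941 + j(A(-5)) = -49941 + (1764 + (-5/3 + (⅓)*(-5))² - 159*(-5/3 + (⅓)*(-5))) = -49941 + (1764 + (-5/3 - 5/3)² - 159*(-5/3 - 5/3)) = -49941 + (1764 + (-10/3)² - 159*(-10/3)) = -49941 + (1764 + 100/9 + 530) = -49941 + 20746/9 = -428723/9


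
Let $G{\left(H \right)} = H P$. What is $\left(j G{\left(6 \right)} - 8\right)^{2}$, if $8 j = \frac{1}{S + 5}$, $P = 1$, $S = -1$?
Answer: $\frac{15625}{256} \approx 61.035$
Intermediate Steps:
$G{\left(H \right)} = H$ ($G{\left(H \right)} = H 1 = H$)
$j = \frac{1}{32}$ ($j = \frac{1}{8 \left(-1 + 5\right)} = \frac{1}{8 \cdot 4} = \frac{1}{8} \cdot \frac{1}{4} = \frac{1}{32} \approx 0.03125$)
$\left(j G{\left(6 \right)} - 8\right)^{2} = \left(\frac{1}{32} \cdot 6 - 8\right)^{2} = \left(\frac{3}{16} - 8\right)^{2} = \left(- \frac{125}{16}\right)^{2} = \frac{15625}{256}$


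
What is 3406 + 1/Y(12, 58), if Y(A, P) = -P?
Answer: 197547/58 ≈ 3406.0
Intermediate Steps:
3406 + 1/Y(12, 58) = 3406 + 1/(-1*58) = 3406 + 1/(-58) = 3406 - 1/58 = 197547/58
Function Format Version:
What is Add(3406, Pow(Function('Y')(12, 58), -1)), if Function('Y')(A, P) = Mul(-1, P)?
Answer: Rational(197547, 58) ≈ 3406.0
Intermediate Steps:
Add(3406, Pow(Function('Y')(12, 58), -1)) = Add(3406, Pow(Mul(-1, 58), -1)) = Add(3406, Pow(-58, -1)) = Add(3406, Rational(-1, 58)) = Rational(197547, 58)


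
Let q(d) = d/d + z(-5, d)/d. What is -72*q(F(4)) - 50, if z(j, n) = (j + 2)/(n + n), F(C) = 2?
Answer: -95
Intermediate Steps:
z(j, n) = (2 + j)/(2*n) (z(j, n) = (2 + j)/((2*n)) = (2 + j)*(1/(2*n)) = (2 + j)/(2*n))
q(d) = 1 - 3/(2*d**2) (q(d) = d/d + ((2 - 5)/(2*d))/d = 1 + ((1/2)*(-3)/d)/d = 1 + (-3/(2*d))/d = 1 - 3/(2*d**2))
-72*q(F(4)) - 50 = -72*(1 - 3/2/2**2) - 50 = -72*(1 - 3/2*1/4) - 50 = -72*(1 - 3/8) - 50 = -72*5/8 - 50 = -45 - 50 = -95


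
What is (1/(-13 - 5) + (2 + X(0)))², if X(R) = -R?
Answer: 1225/324 ≈ 3.7809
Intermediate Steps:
(1/(-13 - 5) + (2 + X(0)))² = (1/(-13 - 5) + (2 - 1*0))² = (1/(-18) + (2 + 0))² = (-1/18 + 2)² = (35/18)² = 1225/324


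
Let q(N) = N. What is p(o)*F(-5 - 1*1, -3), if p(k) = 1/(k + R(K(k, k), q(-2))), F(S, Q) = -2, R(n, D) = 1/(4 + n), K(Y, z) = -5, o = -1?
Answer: 1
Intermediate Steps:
p(k) = 1/(-1 + k) (p(k) = 1/(k + 1/(4 - 5)) = 1/(k + 1/(-1)) = 1/(k - 1) = 1/(-1 + k))
p(o)*F(-5 - 1*1, -3) = -2/(-1 - 1) = -2/(-2) = -½*(-2) = 1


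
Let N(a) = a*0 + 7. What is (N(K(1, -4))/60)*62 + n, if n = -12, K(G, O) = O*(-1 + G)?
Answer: -143/30 ≈ -4.7667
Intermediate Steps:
N(a) = 7 (N(a) = 0 + 7 = 7)
(N(K(1, -4))/60)*62 + n = (7/60)*62 - 12 = 217/30 - 12 = -143/30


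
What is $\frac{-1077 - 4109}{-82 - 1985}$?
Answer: $\frac{5186}{2067} \approx 2.5089$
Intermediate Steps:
$\frac{-1077 - 4109}{-82 - 1985} = - \frac{5186}{-2067} = \left(-5186\right) \left(- \frac{1}{2067}\right) = \frac{5186}{2067}$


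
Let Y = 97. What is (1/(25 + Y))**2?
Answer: 1/14884 ≈ 6.7186e-5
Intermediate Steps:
(1/(25 + Y))**2 = (1/(25 + 97))**2 = (1/122)**2 = 1/14884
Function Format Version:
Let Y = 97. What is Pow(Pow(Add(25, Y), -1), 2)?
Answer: Rational(1, 14884) ≈ 6.7186e-5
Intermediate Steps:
Pow(Pow(Add(25, Y), -1), 2) = Pow(Pow(Add(25, 97), -1), 2) = Pow(Pow(122, -1), 2) = Pow(Rational(1, 122), 2) = Rational(1, 14884)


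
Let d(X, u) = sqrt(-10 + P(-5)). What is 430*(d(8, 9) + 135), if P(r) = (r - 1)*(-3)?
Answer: 58050 + 860*sqrt(2) ≈ 59266.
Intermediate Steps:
P(r) = 3 - 3*r (P(r) = (-1 + r)*(-3) = 3 - 3*r)
d(X, u) = 2*sqrt(2) (d(X, u) = sqrt(-10 + (3 - 3*(-5))) = sqrt(-10 + (3 + 15)) = sqrt(-10 + 18) = sqrt(8) = 2*sqrt(2))
430*(d(8, 9) + 135) = 430*(2*sqrt(2) + 135) = 430*(135 + 2*sqrt(2)) = 58050 + 860*sqrt(2)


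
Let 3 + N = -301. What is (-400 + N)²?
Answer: 495616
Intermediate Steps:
N = -304 (N = -3 - 301 = -304)
(-400 + N)² = (-400 - 304)² = (-704)² = 495616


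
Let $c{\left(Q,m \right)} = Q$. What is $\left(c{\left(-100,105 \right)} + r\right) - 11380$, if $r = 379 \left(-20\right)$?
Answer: $-19060$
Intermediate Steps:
$r = -7580$
$\left(c{\left(-100,105 \right)} + r\right) - 11380 = \left(-100 - 7580\right) - 11380 = -7680 - 11380 = -19060$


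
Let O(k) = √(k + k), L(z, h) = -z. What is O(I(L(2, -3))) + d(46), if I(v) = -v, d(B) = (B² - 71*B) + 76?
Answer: -1072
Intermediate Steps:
d(B) = 76 + B² - 71*B
O(k) = √2*√k (O(k) = √(2*k) = √2*√k)
O(I(L(2, -3))) + d(46) = √2*√(-(-1)*2) + (76 + 46² - 71*46) = √2*√(-1*(-2)) + (76 + 2116 - 3266) = √2*√2 - 1074 = 2 - 1074 = -1072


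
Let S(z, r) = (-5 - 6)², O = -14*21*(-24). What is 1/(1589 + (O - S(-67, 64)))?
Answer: 1/8524 ≈ 0.00011732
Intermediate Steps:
O = 7056 (O = -294*(-24) = 7056)
S(z, r) = 121 (S(z, r) = (-11)² = 121)
1/(1589 + (O - S(-67, 64))) = 1/(1589 + (7056 - 1*121)) = 1/(1589 + (7056 - 121)) = 1/(1589 + 6935) = 1/8524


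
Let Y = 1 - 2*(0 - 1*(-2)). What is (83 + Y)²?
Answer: 6400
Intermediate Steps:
Y = -3 (Y = 1 - 2*(0 + 2) = 1 - 2*2 = 1 - 4 = -3)
(83 + Y)² = (83 - 3)² = 80² = 6400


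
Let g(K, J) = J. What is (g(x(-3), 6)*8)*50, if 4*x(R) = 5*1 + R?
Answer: 2400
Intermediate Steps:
x(R) = 5/4 + R/4 (x(R) = (5*1 + R)/4 = (5 + R)/4 = 5/4 + R/4)
(g(x(-3), 6)*8)*50 = (6*8)*50 = 48*50 = 2400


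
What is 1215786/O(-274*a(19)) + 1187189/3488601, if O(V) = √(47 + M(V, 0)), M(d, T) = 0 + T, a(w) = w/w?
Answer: 1187189/3488601 + 1215786*√47/47 ≈ 1.7734e+5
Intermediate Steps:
a(w) = 1
M(d, T) = T
O(V) = √47 (O(V) = √(47 + 0) = √47)
1215786/O(-274*a(19)) + 1187189/3488601 = 1215786/(√47) + 1187189/3488601 = 1215786*(√47/47) + 1187189*(1/3488601) = 1215786*√47/47 + 1187189/3488601 = 1187189/3488601 + 1215786*√47/47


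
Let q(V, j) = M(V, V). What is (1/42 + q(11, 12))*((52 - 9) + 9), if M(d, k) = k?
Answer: 12038/21 ≈ 573.24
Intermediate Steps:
q(V, j) = V
(1/42 + q(11, 12))*((52 - 9) + 9) = (1/42 + 11)*((52 - 9) + 9) = (1/42 + 11)*(43 + 9) = (463/42)*52 = 12038/21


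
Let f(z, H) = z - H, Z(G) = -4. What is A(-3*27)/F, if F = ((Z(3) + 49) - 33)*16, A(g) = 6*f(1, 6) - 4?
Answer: -17/96 ≈ -0.17708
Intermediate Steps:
A(g) = -34 (A(g) = 6*(1 - 1*6) - 4 = 6*(1 - 6) - 4 = 6*(-5) - 4 = -30 - 4 = -34)
F = 192 (F = ((-4 + 49) - 33)*16 = (45 - 33)*16 = 12*16 = 192)
A(-3*27)/F = -34/192 = -34*1/192 = -17/96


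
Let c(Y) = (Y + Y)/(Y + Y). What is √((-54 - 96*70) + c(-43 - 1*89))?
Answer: I*√6773 ≈ 82.298*I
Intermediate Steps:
c(Y) = 1 (c(Y) = (2*Y)/((2*Y)) = (2*Y)*(1/(2*Y)) = 1)
√((-54 - 96*70) + c(-43 - 1*89)) = √((-54 - 96*70) + 1) = √((-54 - 6720) + 1) = √(-6774 + 1) = √(-6773) = I*√6773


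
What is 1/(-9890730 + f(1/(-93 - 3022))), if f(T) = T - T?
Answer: -1/9890730 ≈ -1.0110e-7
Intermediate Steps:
f(T) = 0
1/(-9890730 + f(1/(-93 - 3022))) = 1/(-9890730 + 0) = 1/(-9890730) = -1/9890730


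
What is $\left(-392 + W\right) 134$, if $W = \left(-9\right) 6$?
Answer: $-59764$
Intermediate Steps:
$W = -54$
$\left(-392 + W\right) 134 = \left(-392 - 54\right) 134 = \left(-446\right) 134 = -59764$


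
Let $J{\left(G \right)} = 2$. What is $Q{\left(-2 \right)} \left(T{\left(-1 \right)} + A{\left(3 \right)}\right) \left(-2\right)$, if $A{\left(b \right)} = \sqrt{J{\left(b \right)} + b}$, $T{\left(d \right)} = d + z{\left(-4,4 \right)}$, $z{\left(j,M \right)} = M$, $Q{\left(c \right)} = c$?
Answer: $12 + 4 \sqrt{5} \approx 20.944$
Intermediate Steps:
$T{\left(d \right)} = 4 + d$ ($T{\left(d \right)} = d + 4 = 4 + d$)
$A{\left(b \right)} = \sqrt{2 + b}$
$Q{\left(-2 \right)} \left(T{\left(-1 \right)} + A{\left(3 \right)}\right) \left(-2\right) = - 2 \left(\left(4 - 1\right) + \sqrt{2 + 3}\right) \left(-2\right) = - 2 \left(3 + \sqrt{5}\right) \left(-2\right) = \left(-6 - 2 \sqrt{5}\right) \left(-2\right) = 12 + 4 \sqrt{5}$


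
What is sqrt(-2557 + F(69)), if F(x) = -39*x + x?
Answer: I*sqrt(5179) ≈ 71.965*I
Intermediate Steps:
F(x) = -38*x
sqrt(-2557 + F(69)) = sqrt(-2557 - 38*69) = sqrt(-2557 - 2622) = sqrt(-5179) = I*sqrt(5179)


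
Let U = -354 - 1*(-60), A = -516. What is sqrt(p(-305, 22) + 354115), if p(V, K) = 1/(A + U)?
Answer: sqrt(2868331490)/90 ≈ 595.08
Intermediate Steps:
U = -294 (U = -354 + 60 = -294)
p(V, K) = -1/810 (p(V, K) = 1/(-516 - 294) = 1/(-810) = -1/810)
sqrt(p(-305, 22) + 354115) = sqrt(-1/810 + 354115) = sqrt(286833149/810) = sqrt(2868331490)/90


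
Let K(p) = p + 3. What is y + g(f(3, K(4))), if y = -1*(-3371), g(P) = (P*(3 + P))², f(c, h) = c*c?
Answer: 15035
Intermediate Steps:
K(p) = 3 + p
f(c, h) = c²
g(P) = P²*(3 + P)²
y = 3371
y + g(f(3, K(4))) = 3371 + (3²)²*(3 + 3²)² = 3371 + 9²*(3 + 9)² = 3371 + 81*12² = 3371 + 81*144 = 3371 + 11664 = 15035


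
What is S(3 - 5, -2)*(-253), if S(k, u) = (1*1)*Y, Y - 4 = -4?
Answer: 0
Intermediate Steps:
Y = 0 (Y = 4 - 4 = 0)
S(k, u) = 0 (S(k, u) = (1*1)*0 = 1*0 = 0)
S(3 - 5, -2)*(-253) = 0*(-253) = 0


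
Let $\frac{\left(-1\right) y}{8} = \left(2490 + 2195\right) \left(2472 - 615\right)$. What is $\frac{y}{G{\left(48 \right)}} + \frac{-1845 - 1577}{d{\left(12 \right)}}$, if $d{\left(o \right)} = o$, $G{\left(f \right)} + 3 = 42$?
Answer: $- \frac{139222963}{78} \approx -1.7849 \cdot 10^{6}$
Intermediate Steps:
$G{\left(f \right)} = 39$ ($G{\left(f \right)} = -3 + 42 = 39$)
$y = -69600360$ ($y = - 8 \left(2490 + 2195\right) \left(2472 - 615\right) = - 8 \cdot 4685 \cdot 1857 = \left(-8\right) 8700045 = -69600360$)
$\frac{y}{G{\left(48 \right)}} + \frac{-1845 - 1577}{d{\left(12 \right)}} = - \frac{69600360}{39} + \frac{-1845 - 1577}{12} = \left(-69600360\right) \frac{1}{39} + \left(-1845 - 1577\right) \frac{1}{12} = - \frac{23200120}{13} - \frac{1711}{6} = - \frac{139222963}{78}$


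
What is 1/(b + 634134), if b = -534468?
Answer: 1/99666 ≈ 1.0034e-5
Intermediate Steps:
1/(b + 634134) = 1/(-534468 + 634134) = 1/99666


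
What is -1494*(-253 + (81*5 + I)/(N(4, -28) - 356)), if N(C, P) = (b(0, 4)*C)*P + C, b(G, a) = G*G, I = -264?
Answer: 66630159/176 ≈ 3.7858e+5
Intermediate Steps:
b(G, a) = G**2
N(C, P) = C (N(C, P) = (0**2*C)*P + C = (0*C)*P + C = 0*P + C = 0 + C = C)
-1494*(-253 + (81*5 + I)/(N(4, -28) - 356)) = -1494*(-253 + (81*5 - 264)/(4 - 356)) = -1494*(-253 + (405 - 264)/(-352)) = -1494*(-253 + 141*(-1/352)) = -1494*(-253 - 141/352) = -1494*(-89197/352) = 66630159/176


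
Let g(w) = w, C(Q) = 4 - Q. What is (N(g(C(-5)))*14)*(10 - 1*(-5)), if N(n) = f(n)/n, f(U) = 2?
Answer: 140/3 ≈ 46.667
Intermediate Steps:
N(n) = 2/n
(N(g(C(-5)))*14)*(10 - 1*(-5)) = ((2/(4 - 1*(-5)))*14)*(10 - 1*(-5)) = ((2/(4 + 5))*14)*(10 + 5) = ((2/9)*14)*15 = (28/9)*15 = 140/3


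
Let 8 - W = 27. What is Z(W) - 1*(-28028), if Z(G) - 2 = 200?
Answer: 28230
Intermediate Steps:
W = -19 (W = 8 - 1*27 = 8 - 27 = -19)
Z(G) = 202 (Z(G) = 2 + 200 = 202)
Z(W) - 1*(-28028) = 202 - 1*(-28028) = 202 + 28028 = 28230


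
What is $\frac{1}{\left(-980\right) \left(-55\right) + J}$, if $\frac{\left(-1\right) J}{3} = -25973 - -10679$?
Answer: $\frac{1}{99782} \approx 1.0022 \cdot 10^{-5}$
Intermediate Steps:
$J = 45882$ ($J = - 3 \left(-25973 - -10679\right) = - 3 \left(-25973 + 10679\right) = \left(-3\right) \left(-15294\right) = 45882$)
$\frac{1}{\left(-980\right) \left(-55\right) + J} = \frac{1}{\left(-980\right) \left(-55\right) + 45882} = \frac{1}{53900 + 45882} = \frac{1}{99782}$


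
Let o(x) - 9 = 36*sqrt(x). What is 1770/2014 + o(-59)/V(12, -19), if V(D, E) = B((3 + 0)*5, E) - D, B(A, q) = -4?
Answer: 5097/16112 - 9*I*sqrt(59)/4 ≈ 0.31635 - 17.283*I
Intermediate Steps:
o(x) = 9 + 36*sqrt(x)
V(D, E) = -4 - D
1770/2014 + o(-59)/V(12, -19) = 1770/2014 + (9 + 36*sqrt(-59))/(-4 - 1*12) = 1770*(1/2014) + (9 + 36*(I*sqrt(59)))/(-4 - 12) = 885/1007 + (9 + 36*I*sqrt(59))/(-16) = 885/1007 + (9 + 36*I*sqrt(59))*(-1/16) = 885/1007 + (-9/16 - 9*I*sqrt(59)/4) = 5097/16112 - 9*I*sqrt(59)/4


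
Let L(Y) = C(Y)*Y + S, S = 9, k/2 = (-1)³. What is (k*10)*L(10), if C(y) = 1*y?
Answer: -2180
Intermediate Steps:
k = -2 (k = 2*(-1)³ = 2*(-1) = -2)
C(y) = y
L(Y) = 9 + Y² (L(Y) = Y*Y + 9 = Y² + 9 = 9 + Y²)
(k*10)*L(10) = (-2*10)*(9 + 10²) = -20*(9 + 100) = -20*109 = -2180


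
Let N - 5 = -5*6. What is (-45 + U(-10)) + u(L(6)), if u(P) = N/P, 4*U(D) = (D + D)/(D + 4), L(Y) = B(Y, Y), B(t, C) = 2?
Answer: -170/3 ≈ -56.667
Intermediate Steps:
L(Y) = 2
U(D) = D/(2*(4 + D)) (U(D) = ((D + D)/(D + 4))/4 = ((2*D)/(4 + D))/4 = (2*D/(4 + D))/4 = D/(2*(4 + D)))
N = -25 (N = 5 - 5*6 = 5 - 30 = -25)
u(P) = -25/P
(-45 + U(-10)) + u(L(6)) = (-45 + (1/2)*(-10)/(4 - 10)) - 25/2 = (-45 + (1/2)*(-10)/(-6)) - 25*1/2 = (-45 + (1/2)*(-10)*(-1/6)) - 25/2 = (-45 + 5/6) - 25/2 = -265/6 - 25/2 = -170/3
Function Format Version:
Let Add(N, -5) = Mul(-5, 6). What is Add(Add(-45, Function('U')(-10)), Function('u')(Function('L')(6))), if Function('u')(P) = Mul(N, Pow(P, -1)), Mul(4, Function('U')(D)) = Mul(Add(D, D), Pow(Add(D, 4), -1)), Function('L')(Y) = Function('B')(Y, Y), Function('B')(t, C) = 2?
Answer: Rational(-170, 3) ≈ -56.667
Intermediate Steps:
Function('L')(Y) = 2
Function('U')(D) = Mul(Rational(1, 2), D, Pow(Add(4, D), -1)) (Function('U')(D) = Mul(Rational(1, 4), Mul(Add(D, D), Pow(Add(D, 4), -1))) = Mul(Rational(1, 4), Mul(Mul(2, D), Pow(Add(4, D), -1))) = Mul(Rational(1, 4), Mul(2, D, Pow(Add(4, D), -1))) = Mul(Rational(1, 2), D, Pow(Add(4, D), -1)))
N = -25 (N = Add(5, Mul(-5, 6)) = Add(5, -30) = -25)
Function('u')(P) = Mul(-25, Pow(P, -1))
Add(Add(-45, Function('U')(-10)), Function('u')(Function('L')(6))) = Add(Add(-45, Mul(Rational(1, 2), -10, Pow(Add(4, -10), -1))), Mul(-25, Pow(2, -1))) = Add(Add(-45, Mul(Rational(1, 2), -10, Pow(-6, -1))), Mul(-25, Rational(1, 2))) = Add(Add(-45, Mul(Rational(1, 2), -10, Rational(-1, 6))), Rational(-25, 2)) = Add(Add(-45, Rational(5, 6)), Rational(-25, 2)) = Add(Rational(-265, 6), Rational(-25, 2)) = Rational(-170, 3)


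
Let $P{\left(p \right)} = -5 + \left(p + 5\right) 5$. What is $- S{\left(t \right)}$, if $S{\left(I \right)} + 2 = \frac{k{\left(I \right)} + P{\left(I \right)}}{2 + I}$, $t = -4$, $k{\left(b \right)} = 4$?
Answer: $4$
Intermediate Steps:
$P{\left(p \right)} = 20 + 5 p$ ($P{\left(p \right)} = -5 + \left(5 + p\right) 5 = -5 + \left(25 + 5 p\right) = 20 + 5 p$)
$S{\left(I \right)} = -2 + \frac{24 + 5 I}{2 + I}$ ($S{\left(I \right)} = -2 + \frac{4 + \left(20 + 5 I\right)}{2 + I} = -2 + \frac{24 + 5 I}{2 + I}$)
$- S{\left(t \right)} = - \frac{20 + 3 \left(-4\right)}{2 - 4} = - \frac{20 - 12}{-2} = - \frac{\left(-1\right) 8}{2} = \left(-1\right) \left(-4\right) = 4$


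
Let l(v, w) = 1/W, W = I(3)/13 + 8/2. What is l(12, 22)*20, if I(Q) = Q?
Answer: 52/11 ≈ 4.7273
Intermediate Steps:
W = 55/13 (W = 3/13 + 8/2 = 3*(1/13) + 8*(½) = 3/13 + 4 = 55/13 ≈ 4.2308)
l(v, w) = 13/55 (l(v, w) = 1/(55/13) = 13/55)
l(12, 22)*20 = (13/55)*20 = 52/11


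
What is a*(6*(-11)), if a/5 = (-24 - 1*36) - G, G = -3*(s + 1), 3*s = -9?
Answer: 21780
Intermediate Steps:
s = -3 (s = (1/3)*(-9) = -3)
G = 6 (G = -3*(-3 + 1) = -3*(-2) = 6)
a = -330 (a = 5*((-24 - 1*36) - 1*6) = 5*((-24 - 36) - 6) = 5*(-60 - 6) = 5*(-66) = -330)
a*(6*(-11)) = -1980*(-11) = -330*(-66) = 21780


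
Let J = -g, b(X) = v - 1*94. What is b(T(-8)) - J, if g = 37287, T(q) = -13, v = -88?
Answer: 37105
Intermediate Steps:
b(X) = -182 (b(X) = -88 - 1*94 = -88 - 94 = -182)
J = -37287 (J = -1*37287 = -37287)
b(T(-8)) - J = -182 - 1*(-37287) = -182 + 37287 = 37105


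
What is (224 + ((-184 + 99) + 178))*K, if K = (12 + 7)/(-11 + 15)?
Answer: 6023/4 ≈ 1505.8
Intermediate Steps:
K = 19/4 ≈ 4.7500
(224 + ((-184 + 99) + 178))*K = (224 + ((-184 + 99) + 178))*(19/4) = (224 + (-85 + 178))*(19/4) = (224 + 93)*(19/4) = 317*(19/4) = 6023/4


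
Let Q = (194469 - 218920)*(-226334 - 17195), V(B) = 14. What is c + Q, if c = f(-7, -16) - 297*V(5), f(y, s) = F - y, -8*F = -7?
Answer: 47636187431/8 ≈ 5.9545e+9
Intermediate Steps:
F = 7/8 (F = -1/8*(-7) = 7/8 ≈ 0.87500)
f(y, s) = 7/8 - y
Q = 5954527579 (Q = -24451*(-243529) = 5954527579)
c = -33201/8 (c = (7/8 - 1*(-7)) - 297*14 = (7/8 + 7) - 4158 = 63/8 - 4158 = -33201/8 ≈ -4150.1)
c + Q = -33201/8 + 5954527579 = 47636187431/8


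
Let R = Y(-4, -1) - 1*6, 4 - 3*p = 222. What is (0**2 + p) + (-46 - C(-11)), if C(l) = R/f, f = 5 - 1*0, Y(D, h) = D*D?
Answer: -362/3 ≈ -120.67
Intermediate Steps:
p = -218/3 (p = 4/3 - 1/3*222 = 4/3 - 74 = -218/3 ≈ -72.667)
Y(D, h) = D**2
f = 5 (f = 5 + 0 = 5)
R = 10 (R = (-4)**2 - 1*6 = 16 - 6 = 10)
C(l) = 2 (C(l) = 10/5 = 10*(1/5) = 2)
(0**2 + p) + (-46 - C(-11)) = (0**2 - 218/3) + (-46 - 1*2) = (0 - 218/3) + (-46 - 2) = -218/3 - 48 = -362/3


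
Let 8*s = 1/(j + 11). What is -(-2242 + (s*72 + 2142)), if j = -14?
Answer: 103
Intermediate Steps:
s = -1/24 (s = 1/(8*(-14 + 11)) = (⅛)/(-3) = (⅛)*(-⅓) = -1/24 ≈ -0.041667)
-(-2242 + (s*72 + 2142)) = -(-2242 + (-1/24*72 + 2142)) = -(-2242 + (-3 + 2142)) = -(-2242 + 2139) = -1*(-103) = 103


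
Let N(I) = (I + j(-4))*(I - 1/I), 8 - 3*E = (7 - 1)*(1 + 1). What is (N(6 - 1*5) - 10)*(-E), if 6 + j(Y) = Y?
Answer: -40/3 ≈ -13.333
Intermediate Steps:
j(Y) = -6 + Y
E = -4/3 (E = 8/3 - (7 - 1)*(1 + 1)/3 = 8/3 - 2*2 = 8/3 - ⅓*12 = 8/3 - 4 = -4/3 ≈ -1.3333)
N(I) = (-10 + I)*(I - 1/I) (N(I) = (I + (-6 - 4))*(I - 1/I) = (I - 10)*(I - 1/I) = (-10 + I)*(I - 1/I))
(N(6 - 1*5) - 10)*(-E) = ((-1 + (6 - 1*5)² - 10*(6 - 1*5) + 10/(6 - 1*5)) - 10)*(-1*(-4/3)) = ((-1 + (6 - 5)² - 10*(6 - 5) + 10/(6 - 5)) - 10)*(4/3) = ((-1 + 1² - 10*1 + 10/1) - 10)*(4/3) = ((-1 + 1 - 10 + 10*1) - 10)*(4/3) = ((-1 + 1 - 10 + 10) - 10)*(4/3) = (0 - 10)*(4/3) = -10*4/3 = -40/3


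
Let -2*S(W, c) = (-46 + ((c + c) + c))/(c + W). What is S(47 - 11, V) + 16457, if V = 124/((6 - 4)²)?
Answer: 2205191/134 ≈ 16457.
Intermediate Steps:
V = 31 (V = 124/(2²) = 124/4 = 124*(¼) = 31)
S(W, c) = -(-46 + 3*c)/(2*(W + c)) (S(W, c) = -(-46 + ((c + c) + c))/(2*(c + W)) = -(-46 + (2*c + c))/(2*(W + c)) = -(-46 + 3*c)/(2*(W + c)))
S(47 - 11, V) + 16457 = (23 - 3/2*31)/((47 - 11) + 31) + 16457 = (23 - 93/2)/(36 + 31) + 16457 = -47/2/67 + 16457 = (1/67)*(-47/2) + 16457 = -47/134 + 16457 = 2205191/134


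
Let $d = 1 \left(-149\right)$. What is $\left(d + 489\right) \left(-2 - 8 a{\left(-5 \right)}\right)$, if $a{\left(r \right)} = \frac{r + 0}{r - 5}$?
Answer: $-2040$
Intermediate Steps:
$d = -149$
$a{\left(r \right)} = \frac{r}{-5 + r}$
$\left(d + 489\right) \left(-2 - 8 a{\left(-5 \right)}\right) = \left(-149 + 489\right) \left(-2 - 8 \left(- \frac{5}{-5 - 5}\right)\right) = 340 \left(-2 - 8 \left(- \frac{5}{-10}\right)\right) = 340 \left(-2 - 8 \left(\left(-5\right) \left(- \frac{1}{10}\right)\right)\right) = 340 \left(-2 - 4\right) = 340 \left(-6\right) = -2040$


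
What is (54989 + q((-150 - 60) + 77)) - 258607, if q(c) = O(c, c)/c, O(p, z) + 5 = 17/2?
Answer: -7737485/38 ≈ -2.0362e+5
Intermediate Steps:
O(p, z) = 7/2 (O(p, z) = -5 + 17/2 = 7/2)
q(c) = 7/(2*c)
(54989 + q((-150 - 60) + 77)) - 258607 = (54989 + 7/(2*((-150 - 60) + 77))) - 258607 = (54989 + 7/(2*(-210 + 77))) - 258607 = (54989 + (7/2)/(-133)) - 258607 = (54989 + (7/2)*(-1/133)) - 258607 = (54989 - 1/38) - 258607 = 2089581/38 - 258607 = -7737485/38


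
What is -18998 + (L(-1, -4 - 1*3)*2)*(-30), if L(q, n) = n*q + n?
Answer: -18998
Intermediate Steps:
L(q, n) = n + n*q
-18998 + (L(-1, -4 - 1*3)*2)*(-30) = -18998 + (((-4 - 1*3)*(1 - 1))*2)*(-30) = -18998 + (((-4 - 3)*0)*2)*(-30) = -18998 + (-7*0*2)*(-30) = -18998 + (0*2)*(-30) = -18998 + 0*(-30) = -18998 + 0 = -18998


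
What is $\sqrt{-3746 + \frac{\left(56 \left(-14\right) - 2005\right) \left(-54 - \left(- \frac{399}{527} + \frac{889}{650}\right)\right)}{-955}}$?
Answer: $\frac{3 i \sqrt{1857578719313816330}}{65427050} \approx 62.494 i$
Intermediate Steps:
$\sqrt{-3746 + \frac{\left(56 \left(-14\right) - 2005\right) \left(-54 - \left(- \frac{399}{527} + \frac{889}{650}\right)\right)}{-955}} = \sqrt{-3746 + \left(-784 - 2005\right) \left(-54 - \frac{209153}{342550}\right) \left(- \frac{1}{955}\right)} = \sqrt{-3746 + - 2789 \left(-54 + \left(\frac{399}{527} - \frac{889}{650}\right)\right) \left(- \frac{1}{955}\right)} = \sqrt{-3746 + - 2789 \left(-54 - \frac{209153}{342550}\right) \left(- \frac{1}{955}\right)} = \sqrt{-3746 + \left(-2789\right) \left(- \frac{18706853}{342550}\right) \left(- \frac{1}{955}\right)} = \sqrt{-3746 + \frac{52173413017}{342550} \left(- \frac{1}{955}\right)} = \sqrt{-3746 - \frac{52173413017}{327135250}} = \sqrt{- \frac{1277622059517}{327135250}} = \frac{3 i \sqrt{1857578719313816330}}{65427050}$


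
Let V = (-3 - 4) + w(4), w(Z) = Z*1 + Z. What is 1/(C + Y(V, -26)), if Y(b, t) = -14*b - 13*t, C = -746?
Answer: -1/422 ≈ -0.0023697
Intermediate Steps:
w(Z) = 2*Z (w(Z) = Z + Z = 2*Z)
V = 1 (V = (-3 - 4) + 2*4 = -7 + 8 = 1)
1/(C + Y(V, -26)) = 1/(-746 + (-14*1 - 13*(-26))) = 1/(-746 + (-14 + 338)) = 1/(-746 + 324) = 1/(-422) = -1/422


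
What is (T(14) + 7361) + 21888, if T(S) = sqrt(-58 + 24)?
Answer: 29249 + I*sqrt(34) ≈ 29249.0 + 5.831*I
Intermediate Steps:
T(S) = I*sqrt(34) (T(S) = sqrt(-34) = I*sqrt(34))
(T(14) + 7361) + 21888 = (I*sqrt(34) + 7361) + 21888 = (7361 + I*sqrt(34)) + 21888 = 29249 + I*sqrt(34)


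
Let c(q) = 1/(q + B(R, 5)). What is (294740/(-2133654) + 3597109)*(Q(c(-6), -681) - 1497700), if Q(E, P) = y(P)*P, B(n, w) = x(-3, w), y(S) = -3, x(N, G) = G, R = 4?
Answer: -5739573052186877861/1066827 ≈ -5.3800e+12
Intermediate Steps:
B(n, w) = w
c(q) = 1/(5 + q) (c(q) = 1/(q + 5) = 1/(5 + q))
Q(E, P) = -3*P
(294740/(-2133654) + 3597109)*(Q(c(-6), -681) - 1497700) = (294740/(-2133654) + 3597109)*(-3*(-681) - 1497700) = (294740*(-1/2133654) + 3597109)*(2043 - 1497700) = (-147370/1066827 + 3597109)*(-1495657) = (3837492855773/1066827)*(-1495657) = -5739573052186877861/1066827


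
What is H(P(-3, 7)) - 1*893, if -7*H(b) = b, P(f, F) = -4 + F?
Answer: -6254/7 ≈ -893.43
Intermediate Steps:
H(b) = -b/7
H(P(-3, 7)) - 1*893 = -(-4 + 7)/7 - 1*893 = -1/7*3 - 893 = -3/7 - 893 = -6254/7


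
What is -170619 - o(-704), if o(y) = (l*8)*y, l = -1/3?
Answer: -517489/3 ≈ -1.7250e+5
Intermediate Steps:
l = -⅓ (l = -1*⅓ = -⅓ ≈ -0.33333)
o(y) = -8*y/3 (o(y) = (-⅓*8)*y = -8*y/3)
-170619 - o(-704) = -170619 - (-8)*(-704)/3 = -170619 - 1*5632/3 = -170619 - 5632/3 = -517489/3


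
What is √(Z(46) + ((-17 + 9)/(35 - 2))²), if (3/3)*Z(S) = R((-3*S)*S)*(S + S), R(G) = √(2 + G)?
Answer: 2*√(16 + 25047*I*√6346)/33 ≈ 60.535 + 60.534*I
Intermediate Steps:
Z(S) = 2*S*√(2 - 3*S²) (Z(S) = √(2 + (-3*S)*S)*(S + S) = √(2 - 3*S²)*(2*S) = 2*S*√(2 - 3*S²))
√(Z(46) + ((-17 + 9)/(35 - 2))²) = √(2*46*√(2 - 3*46²) + ((-17 + 9)/(35 - 2))²) = √(2*46*√(2 - 3*2116) + (-8/33)²) = √(2*46*√(2 - 6348) + (-8*1/33)²) = √(2*46*√(-6346) + (-8/33)²) = √(2*46*(I*√6346) + 64/1089) = √(92*I*√6346 + 64/1089) = √(64/1089 + 92*I*√6346)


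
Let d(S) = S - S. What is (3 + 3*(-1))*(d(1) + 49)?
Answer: 0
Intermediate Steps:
d(S) = 0
(3 + 3*(-1))*(d(1) + 49) = (3 + 3*(-1))*(0 + 49) = (3 - 3)*49 = 0*49 = 0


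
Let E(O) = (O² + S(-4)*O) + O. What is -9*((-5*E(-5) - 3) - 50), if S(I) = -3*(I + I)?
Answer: -4023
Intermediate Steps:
S(I) = -6*I
E(O) = O² + 25*O (E(O) = (O² + (-6*(-4))*O) + O = (O² + 24*O) + O = O² + 25*O)
-9*((-5*E(-5) - 3) - 50) = -9*((-(-25)*(25 - 5) - 3) - 50) = -9*((-(-25)*20 - 3) - 50) = -9*((-5*(-100) - 3) - 50) = -9*((500 - 3) - 50) = -9*(497 - 50) = -9*447 = -4023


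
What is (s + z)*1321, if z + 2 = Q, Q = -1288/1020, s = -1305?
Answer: -440694847/255 ≈ -1.7282e+6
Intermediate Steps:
Q = -322/255 (Q = -1288*1/1020 = -322/255 ≈ -1.2627)
z = -832/255 (z = -2 - 322/255 = -832/255 ≈ -3.2627)
(s + z)*1321 = (-1305 - 832/255)*1321 = -333607/255*1321 = -440694847/255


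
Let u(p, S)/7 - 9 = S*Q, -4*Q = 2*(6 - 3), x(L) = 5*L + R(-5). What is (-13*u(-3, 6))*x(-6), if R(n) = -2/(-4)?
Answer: 0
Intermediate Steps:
R(n) = 1/2 (R(n) = -2*(-1/4) = 1/2)
x(L) = 1/2 + 5*L (x(L) = 5*L + 1/2 = 1/2 + 5*L)
Q = -3/2 (Q = -(6 - 3)/2 = -3/2 ≈ -1.5000)
u(p, S) = 63 - 21*S/2 (u(p, S) = 63 + 7*(S*(-3/2)) = 63 + 7*(-3*S/2) = 63 - 21*S/2)
(-13*u(-3, 6))*x(-6) = (-13*(63 - 21/2*6))*(1/2 + 5*(-6)) = (-13*(63 - 63))*(1/2 - 30) = -13*0*(-59/2) = 0*(-59/2) = 0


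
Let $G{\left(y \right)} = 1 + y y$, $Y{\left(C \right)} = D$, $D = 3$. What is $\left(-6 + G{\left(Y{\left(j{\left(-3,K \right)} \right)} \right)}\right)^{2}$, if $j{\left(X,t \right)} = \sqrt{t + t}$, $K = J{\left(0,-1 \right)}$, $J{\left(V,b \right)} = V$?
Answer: $16$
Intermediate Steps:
$K = 0$
$j{\left(X,t \right)} = \sqrt{2} \sqrt{t}$ ($j{\left(X,t \right)} = \sqrt{2 t} = \sqrt{2} \sqrt{t}$)
$Y{\left(C \right)} = 3$
$G{\left(y \right)} = 1 + y^{2}$
$\left(-6 + G{\left(Y{\left(j{\left(-3,K \right)} \right)} \right)}\right)^{2} = \left(-6 + \left(1 + 3^{2}\right)\right)^{2} = \left(-6 + \left(1 + 9\right)\right)^{2} = \left(-6 + 10\right)^{2} = 4^{2} = 16$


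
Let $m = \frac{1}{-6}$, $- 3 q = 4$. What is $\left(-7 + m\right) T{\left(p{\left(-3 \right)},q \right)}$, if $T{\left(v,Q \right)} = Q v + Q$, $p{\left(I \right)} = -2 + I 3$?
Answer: $- \frac{860}{9} \approx -95.556$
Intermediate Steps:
$q = - \frac{4}{3}$ ($q = \left(- \frac{1}{3}\right) 4 = - \frac{4}{3} \approx -1.3333$)
$m = - \frac{1}{6} \approx -0.16667$
$p{\left(I \right)} = -2 + 3 I$
$T{\left(v,Q \right)} = Q + Q v$
$\left(-7 + m\right) T{\left(p{\left(-3 \right)},q \right)} = \left(-7 - \frac{1}{6}\right) \left(- \frac{4 \left(1 + \left(-2 + 3 \left(-3\right)\right)\right)}{3}\right) = - \frac{43 \left(- \frac{4 \left(1 - 11\right)}{3}\right)}{6} = - \frac{43 \left(\left(- \frac{4}{3}\right) \left(-10\right)\right)}{6} = \left(- \frac{43}{6}\right) \frac{40}{3} = - \frac{860}{9}$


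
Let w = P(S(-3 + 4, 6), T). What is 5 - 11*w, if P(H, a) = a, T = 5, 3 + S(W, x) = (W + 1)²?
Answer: -50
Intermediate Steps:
S(W, x) = -3 + (1 + W)² (S(W, x) = -3 + (W + 1)² = -3 + (1 + W)²)
w = 5
5 - 11*w = 5 - 11*5 = 5 - 55 = -50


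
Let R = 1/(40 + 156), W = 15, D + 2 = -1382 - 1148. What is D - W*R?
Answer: -496287/196 ≈ -2532.1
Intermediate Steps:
D = -2532 (D = -2 + (-1382 - 1148) = -2 - 2530 = -2532)
R = 1/196 ≈ 0.0051020
D - W*R = -2532 - 15/196 = -496287/196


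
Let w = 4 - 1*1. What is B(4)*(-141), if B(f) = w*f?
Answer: -1692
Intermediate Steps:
w = 3 (w = 4 - 1 = 3)
B(f) = 3*f
B(4)*(-141) = (3*4)*(-141) = 12*(-141) = -1692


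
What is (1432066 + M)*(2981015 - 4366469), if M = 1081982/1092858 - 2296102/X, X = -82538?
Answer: -14914212002411000733832/7516859467 ≈ -1.9841e+12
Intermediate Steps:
M = 649654517458/22550578401 (M = 1081982/1092858 - 2296102/(-82538) = 1081982*(1/1092858) - 2296102*(-1/82538) = 540991/546429 + 1148051/41269 = 649654517458/22550578401 ≈ 28.809)
(1432066 + M)*(2981015 - 4366469) = (1432066 + 649654517458/22550578401)*(2981015 - 4366469) = (32294566262923924/22550578401)*(-1385454) = -14914212002411000733832/7516859467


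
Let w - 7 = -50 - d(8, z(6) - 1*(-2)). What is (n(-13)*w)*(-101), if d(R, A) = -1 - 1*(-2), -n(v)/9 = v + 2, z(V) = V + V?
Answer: 439956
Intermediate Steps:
z(V) = 2*V
n(v) = -18 - 9*v (n(v) = -9*(v + 2) = -9*(2 + v) = -18 - 9*v)
d(R, A) = 1 (d(R, A) = -1 + 2 = 1)
w = -44 (w = 7 + (-50 - 1*1) = 7 + (-50 - 1) = 7 - 51 = -44)
(n(-13)*w)*(-101) = ((-18 - 9*(-13))*(-44))*(-101) = ((-18 + 117)*(-44))*(-101) = (99*(-44))*(-101) = -4356*(-101) = 439956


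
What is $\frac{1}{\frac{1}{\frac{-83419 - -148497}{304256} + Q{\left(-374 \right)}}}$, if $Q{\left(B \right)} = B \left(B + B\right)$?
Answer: $\frac{42558144795}{152128} \approx 2.7975 \cdot 10^{5}$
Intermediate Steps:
$Q{\left(B \right)} = 2 B^{2}$ ($Q{\left(B \right)} = B 2 B = 2 B^{2}$)
$\frac{1}{\frac{1}{\frac{-83419 - -148497}{304256} + Q{\left(-374 \right)}}} = \frac{1}{\frac{1}{\frac{-83419 - -148497}{304256} + 2 \left(-374\right)^{2}}} = \frac{1}{\frac{1}{\left(-83419 + 148497\right) \frac{1}{304256} + 2 \cdot 139876}} = \frac{1}{\frac{1}{65078 \cdot \frac{1}{304256} + 279752}} = \frac{1}{\frac{1}{\frac{32539}{152128} + 279752}} = \frac{1}{\frac{1}{\frac{42558144795}{152128}}} = \frac{1}{\frac{152128}{42558144795}} = \frac{42558144795}{152128}$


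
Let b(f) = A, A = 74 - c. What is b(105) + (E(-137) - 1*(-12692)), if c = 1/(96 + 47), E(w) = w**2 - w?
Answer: 4529095/143 ≈ 31672.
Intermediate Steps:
c = 1/143 ≈ 0.0069930
A = 10581/143 (A = 74 - 1*1/143 = 74 - 1/143 = 10581/143 ≈ 73.993)
b(f) = 10581/143
b(105) + (E(-137) - 1*(-12692)) = 10581/143 + (-137*(-1 - 137) - 1*(-12692)) = 10581/143 + (-137*(-138) + 12692) = 10581/143 + (18906 + 12692) = 10581/143 + 31598 = 4529095/143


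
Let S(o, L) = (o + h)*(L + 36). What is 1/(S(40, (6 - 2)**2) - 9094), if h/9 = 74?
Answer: 1/27618 ≈ 3.6208e-5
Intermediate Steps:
h = 666 (h = 9*74 = 666)
S(o, L) = (36 + L)*(666 + o) (S(o, L) = (o + 666)*(L + 36) = (666 + o)*(36 + L) = (36 + L)*(666 + o))
1/(S(40, (6 - 2)**2) - 9094) = 1/((23976 + 36*40 + 666*(6 - 2)**2 + (6 - 2)**2*40) - 9094) = 1/((23976 + 1440 + 666*4**2 + 4**2*40) - 9094) = 1/((23976 + 1440 + 666*16 + 16*40) - 9094) = 1/((23976 + 1440 + 10656 + 640) - 9094) = 1/(36712 - 9094) = 1/27618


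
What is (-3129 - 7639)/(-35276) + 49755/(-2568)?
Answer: -1345409/70552 ≈ -19.070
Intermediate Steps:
(-3129 - 7639)/(-35276) + 49755/(-2568) = -10768*(-1/35276) + 49755*(-1/2568) = 2692/8819 - 155/8 = -1345409/70552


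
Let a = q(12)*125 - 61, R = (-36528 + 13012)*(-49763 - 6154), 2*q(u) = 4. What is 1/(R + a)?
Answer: 1/1314944361 ≈ 7.6049e-10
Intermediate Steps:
q(u) = 2 (q(u) = (½)*4 = 2)
R = 1314944172 (R = -23516*(-55917) = 1314944172)
a = 189 (a = 2*125 - 61 = 250 - 61 = 189)
1/(R + a) = 1/(1314944172 + 189) = 1/1314944361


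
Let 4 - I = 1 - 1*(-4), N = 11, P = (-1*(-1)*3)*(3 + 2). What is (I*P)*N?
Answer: -165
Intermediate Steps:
P = 15 (P = (1*3)*5 = 3*5 = 15)
I = -1 (I = 4 - (1 - 1*(-4)) = 4 - (1 + 4) = 4 - 1*5 = 4 - 5 = -1)
(I*P)*N = -1*15*11 = -15*11 = -165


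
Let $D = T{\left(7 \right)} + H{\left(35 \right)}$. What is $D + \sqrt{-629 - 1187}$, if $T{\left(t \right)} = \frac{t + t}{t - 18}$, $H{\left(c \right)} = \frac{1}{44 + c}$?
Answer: $- \frac{1095}{869} + 2 i \sqrt{454} \approx -1.2601 + 42.615 i$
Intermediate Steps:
$T{\left(t \right)} = \frac{2 t}{-18 + t}$
$D = - \frac{1095}{869}$ ($D = 2 \cdot 7 \frac{1}{-18 + 7} + \frac{1}{44 + 35} = 2 \cdot 7 \frac{1}{-11} + \frac{1}{79} = 2 \cdot 7 \left(- \frac{1}{11}\right) + \frac{1}{79} = - \frac{14}{11} + \frac{1}{79} = - \frac{1095}{869} \approx -1.2601$)
$D + \sqrt{-629 - 1187} = - \frac{1095}{869} + \sqrt{-629 - 1187} = - \frac{1095}{869} + \sqrt{-1816} = - \frac{1095}{869} + 2 i \sqrt{454}$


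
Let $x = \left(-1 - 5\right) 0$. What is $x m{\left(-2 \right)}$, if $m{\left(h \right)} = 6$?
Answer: $0$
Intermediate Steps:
$x = 0$ ($x = \left(-6\right) 0 = 0$)
$x m{\left(-2 \right)} = 0 \cdot 6 = 0$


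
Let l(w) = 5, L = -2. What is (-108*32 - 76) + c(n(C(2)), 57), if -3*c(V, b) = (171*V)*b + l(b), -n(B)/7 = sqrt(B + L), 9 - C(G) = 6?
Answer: 57628/3 ≈ 19209.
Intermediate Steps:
C(G) = 3 (C(G) = 9 - 1*6 = 9 - 6 = 3)
n(B) = -7*sqrt(-2 + B) (n(B) = -7*sqrt(B - 2) = -7*sqrt(-2 + B))
c(V, b) = -5/3 - 57*V*b (c(V, b) = -((171*V)*b + 5)/3 = -(171*V*b + 5)/3 = -(5 + 171*V*b)/3 = -5/3 - 57*V*b)
(-108*32 - 76) + c(n(C(2)), 57) = (-108*32 - 76) + (-5/3 - 57*(-7*sqrt(-2 + 3))*57) = (-3456 - 76) + (-5/3 - 57*(-7*sqrt(1))*57) = -3532 + (-5/3 - 57*(-7*1)*57) = -3532 + (-5/3 - 57*(-7)*57) = -3532 + (-5/3 + 22743) = -3532 + 68224/3 = 57628/3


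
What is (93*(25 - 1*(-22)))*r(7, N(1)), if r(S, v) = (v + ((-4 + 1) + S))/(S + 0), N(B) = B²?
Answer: 21855/7 ≈ 3122.1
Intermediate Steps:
r(S, v) = (-3 + S + v)/S (r(S, v) = (v + (-3 + S))/S = (-3 + S + v)/S)
(93*(25 - 1*(-22)))*r(7, N(1)) = (93*(25 - 1*(-22)))*((-3 + 7 + 1²)/7) = (93*(25 + 22))*((-3 + 7 + 1)/7) = (93*47)*((⅐)*5) = 4371*(5/7) = 21855/7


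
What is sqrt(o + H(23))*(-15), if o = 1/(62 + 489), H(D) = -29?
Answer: -15*I*sqrt(8803878)/551 ≈ -80.775*I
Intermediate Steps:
o = 1/551 ≈ 0.0018149
sqrt(o + H(23))*(-15) = sqrt(1/551 - 29)*(-15) = sqrt(-15978/551)*(-15) = (I*sqrt(8803878)/551)*(-15) = -15*I*sqrt(8803878)/551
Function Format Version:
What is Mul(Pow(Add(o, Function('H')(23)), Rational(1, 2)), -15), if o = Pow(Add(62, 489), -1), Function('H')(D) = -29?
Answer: Mul(Rational(-15, 551), I, Pow(8803878, Rational(1, 2))) ≈ Mul(-80.775, I)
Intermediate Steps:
o = Rational(1, 551) (o = Pow(551, -1) = Rational(1, 551) ≈ 0.0018149)
Mul(Pow(Add(o, Function('H')(23)), Rational(1, 2)), -15) = Mul(Pow(Add(Rational(1, 551), -29), Rational(1, 2)), -15) = Mul(Pow(Rational(-15978, 551), Rational(1, 2)), -15) = Mul(Mul(Rational(1, 551), I, Pow(8803878, Rational(1, 2))), -15) = Mul(Rational(-15, 551), I, Pow(8803878, Rational(1, 2)))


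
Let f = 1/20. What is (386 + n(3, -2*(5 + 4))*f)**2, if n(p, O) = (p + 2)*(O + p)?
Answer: 2337841/16 ≈ 1.4612e+5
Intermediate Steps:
f = 1/20 ≈ 0.050000
n(p, O) = (2 + p)*(O + p)
(386 + n(3, -2*(5 + 4))*f)**2 = (386 + (3**2 + 2*(-2*(5 + 4)) + 2*3 - 2*(5 + 4)*3)*(1/20))**2 = (386 + (9 + 2*(-2*9) + 6 - 2*9*3)*(1/20))**2 = (386 + (9 + 2*(-18) + 6 - 18*3)*(1/20))**2 = (386 + (9 - 36 + 6 - 54)*(1/20))**2 = (386 - 75*1/20)**2 = (386 - 15/4)**2 = (1529/4)**2 = 2337841/16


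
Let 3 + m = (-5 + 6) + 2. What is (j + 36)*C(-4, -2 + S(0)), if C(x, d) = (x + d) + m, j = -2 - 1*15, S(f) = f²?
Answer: -114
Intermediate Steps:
j = -17 (j = -2 - 15 = -17)
m = 0 (m = -3 + ((-5 + 6) + 2) = -3 + (1 + 2) = -3 + 3 = 0)
C(x, d) = d + x (C(x, d) = (x + d) + 0 = (d + x) + 0 = d + x)
(j + 36)*C(-4, -2 + S(0)) = (-17 + 36)*((-2 + 0²) - 4) = 19*((-2 + 0) - 4) = 19*(-2 - 4) = 19*(-6) = -114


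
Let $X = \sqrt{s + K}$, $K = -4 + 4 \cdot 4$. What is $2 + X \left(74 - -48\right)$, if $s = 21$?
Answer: $2 + 122 \sqrt{33} \approx 702.84$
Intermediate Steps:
$K = 12$ ($K = -4 + 16 = 12$)
$X = \sqrt{33}$ ($X = \sqrt{21 + 12} = \sqrt{33} \approx 5.7446$)
$2 + X \left(74 - -48\right) = 2 + \sqrt{33} \left(74 - -48\right) = 2 + \sqrt{33} \left(74 + 48\right) = 2 + \sqrt{33} \cdot 122 = 2 + 122 \sqrt{33}$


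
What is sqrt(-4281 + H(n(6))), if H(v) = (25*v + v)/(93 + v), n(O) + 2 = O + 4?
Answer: I*sqrt(43649473)/101 ≈ 65.414*I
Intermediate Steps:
n(O) = 2 + O (n(O) = -2 + (O + 4) = -2 + (4 + O) = 2 + O)
H(v) = 26*v/(93 + v) (H(v) = (26*v)/(93 + v) = 26*v/(93 + v))
sqrt(-4281 + H(n(6))) = sqrt(-4281 + 26*(2 + 6)/(93 + (2 + 6))) = sqrt(-4281 + 26*8/(93 + 8)) = sqrt(-4281 + 26*8/101) = sqrt(-4281 + 26*8*(1/101)) = sqrt(-4281 + 208/101) = sqrt(-432173/101) = I*sqrt(43649473)/101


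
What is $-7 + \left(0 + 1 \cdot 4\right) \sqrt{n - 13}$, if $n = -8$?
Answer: $-7 + 4 i \sqrt{21} \approx -7.0 + 18.33 i$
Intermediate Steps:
$-7 + \left(0 + 1 \cdot 4\right) \sqrt{n - 13} = -7 + \left(0 + 1 \cdot 4\right) \sqrt{-8 - 13} = -7 + \left(0 + 4\right) \sqrt{-21} = -7 + 4 i \sqrt{21}$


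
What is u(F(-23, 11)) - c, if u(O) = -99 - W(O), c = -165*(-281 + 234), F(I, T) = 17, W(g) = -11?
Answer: -7843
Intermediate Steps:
c = 7755 (c = -165*(-47) = 7755)
u(O) = -88 (u(O) = -99 - 1*(-11) = -99 + 11 = -88)
u(F(-23, 11)) - c = -88 - 1*7755 = -88 - 7755 = -7843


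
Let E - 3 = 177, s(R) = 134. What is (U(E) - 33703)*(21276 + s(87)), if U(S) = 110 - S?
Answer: -723079930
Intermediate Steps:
E = 180 (E = 3 + 177 = 180)
(U(E) - 33703)*(21276 + s(87)) = ((110 - 1*180) - 33703)*(21276 + 134) = ((110 - 180) - 33703)*21410 = (-70 - 33703)*21410 = -33773*21410 = -723079930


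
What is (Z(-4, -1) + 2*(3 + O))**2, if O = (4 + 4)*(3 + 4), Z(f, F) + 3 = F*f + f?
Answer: 13225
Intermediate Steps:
Z(f, F) = -3 + f + F*f (Z(f, F) = -3 + (F*f + f) = -3 + (f + F*f) = -3 + f + F*f)
O = 56 (O = 8*7 = 56)
(Z(-4, -1) + 2*(3 + O))**2 = ((-3 - 4 - 1*(-4)) + 2*(3 + 56))**2 = ((-3 - 4 + 4) + 2*59)**2 = (-3 + 118)**2 = 115**2 = 13225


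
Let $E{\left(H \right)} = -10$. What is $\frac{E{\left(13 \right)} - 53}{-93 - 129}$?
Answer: $\frac{21}{74} \approx 0.28378$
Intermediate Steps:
$\frac{E{\left(13 \right)} - 53}{-93 - 129} = \frac{-10 - 53}{-93 - 129} = - \frac{63}{-222} = \left(-63\right) \left(- \frac{1}{222}\right) = \frac{21}{74}$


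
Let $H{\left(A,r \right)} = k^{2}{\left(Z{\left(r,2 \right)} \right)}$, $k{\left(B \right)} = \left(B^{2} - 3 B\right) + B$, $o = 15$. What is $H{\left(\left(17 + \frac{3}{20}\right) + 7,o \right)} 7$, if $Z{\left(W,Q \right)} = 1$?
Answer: $7$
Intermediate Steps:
$k{\left(B \right)} = B^{2} - 2 B$
$H{\left(A,r \right)} = 1$ ($H{\left(A,r \right)} = \left(1 \left(-2 + 1\right)\right)^{2} = \left(1 \left(-1\right)\right)^{2} = \left(-1\right)^{2} = 1$)
$H{\left(\left(17 + \frac{3}{20}\right) + 7,o \right)} 7 = 1 \cdot 7 = 7$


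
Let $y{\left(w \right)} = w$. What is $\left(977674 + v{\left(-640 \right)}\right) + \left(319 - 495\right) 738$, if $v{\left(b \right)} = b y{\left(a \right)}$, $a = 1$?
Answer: $847146$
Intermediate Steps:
$v{\left(b \right)} = b$ ($v{\left(b \right)} = b 1 = b$)
$\left(977674 + v{\left(-640 \right)}\right) + \left(319 - 495\right) 738 = \left(977674 - 640\right) + \left(319 - 495\right) 738 = 977034 - 129888 = 847146$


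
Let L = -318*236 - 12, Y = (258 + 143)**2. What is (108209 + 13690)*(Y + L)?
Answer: 10451742159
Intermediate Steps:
Y = 160801 (Y = 401**2 = 160801)
L = -75060 (L = -75048 - 12 = -75060)
(108209 + 13690)*(Y + L) = (108209 + 13690)*(160801 - 75060) = 121899*85741 = 10451742159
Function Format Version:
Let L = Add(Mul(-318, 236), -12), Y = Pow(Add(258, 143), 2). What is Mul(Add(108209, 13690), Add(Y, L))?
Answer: 10451742159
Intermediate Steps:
Y = 160801 (Y = Pow(401, 2) = 160801)
L = -75060 (L = Add(-75048, -12) = -75060)
Mul(Add(108209, 13690), Add(Y, L)) = Mul(Add(108209, 13690), Add(160801, -75060)) = Mul(121899, 85741) = 10451742159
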